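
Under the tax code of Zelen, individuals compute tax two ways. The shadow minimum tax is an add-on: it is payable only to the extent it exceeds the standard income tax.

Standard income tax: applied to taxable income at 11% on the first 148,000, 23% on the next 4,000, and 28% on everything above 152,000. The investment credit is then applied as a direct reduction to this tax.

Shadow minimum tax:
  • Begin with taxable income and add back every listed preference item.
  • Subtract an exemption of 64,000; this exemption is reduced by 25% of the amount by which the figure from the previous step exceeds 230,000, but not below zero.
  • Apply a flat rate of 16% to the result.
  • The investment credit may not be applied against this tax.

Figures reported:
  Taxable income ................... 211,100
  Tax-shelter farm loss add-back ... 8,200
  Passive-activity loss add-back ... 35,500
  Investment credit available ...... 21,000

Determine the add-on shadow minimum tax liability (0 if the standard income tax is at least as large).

Standard income tax:
  148,000 × 11% = 16,280
  4,000 × 23% = 920
  59,100 × 28% = 16,548
  → 33,748
  Less investment credit 21,000 → 12,748

Shadow minimum tax:
  Adjusted income: 211,100 + 8,200 + 35,500 = 254,800
  Exemption: 64,000 − 25% × (254,800 − 230,000) = 64,000 − 6,200 = 57,800
  Base: 254,800 − 57,800 = 197,000
  197,000 × 16% = 31,520

Excess of shadow minimum tax over standard income tax: 31,520 − 12,748 = 18,772.

18,772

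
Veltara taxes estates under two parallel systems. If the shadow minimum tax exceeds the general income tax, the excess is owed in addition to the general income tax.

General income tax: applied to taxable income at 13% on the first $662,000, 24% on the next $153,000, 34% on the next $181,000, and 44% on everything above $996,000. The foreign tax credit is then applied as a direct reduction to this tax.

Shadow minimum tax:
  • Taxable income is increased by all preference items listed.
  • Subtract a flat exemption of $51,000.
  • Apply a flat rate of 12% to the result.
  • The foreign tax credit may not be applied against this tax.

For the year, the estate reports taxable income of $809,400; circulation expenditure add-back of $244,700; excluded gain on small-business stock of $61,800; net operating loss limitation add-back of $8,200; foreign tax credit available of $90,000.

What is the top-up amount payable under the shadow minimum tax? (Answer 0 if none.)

$97,336

Shadow minimum tax:
  Adjusted income: $809,400 + $244,700 + $61,800 + $8,200 = $1,124,100
  Less exemption $51,000 → base $1,073,100
  $1,073,100 × 12% = $128,772

General income tax:
  $662,000 × 13% = $86,060
  $147,400 × 24% = $35,376
  → $121,436
  Less foreign tax credit $90,000 → $31,436

Excess of shadow minimum tax over general income tax: $128,772 − $31,436 = $97,336.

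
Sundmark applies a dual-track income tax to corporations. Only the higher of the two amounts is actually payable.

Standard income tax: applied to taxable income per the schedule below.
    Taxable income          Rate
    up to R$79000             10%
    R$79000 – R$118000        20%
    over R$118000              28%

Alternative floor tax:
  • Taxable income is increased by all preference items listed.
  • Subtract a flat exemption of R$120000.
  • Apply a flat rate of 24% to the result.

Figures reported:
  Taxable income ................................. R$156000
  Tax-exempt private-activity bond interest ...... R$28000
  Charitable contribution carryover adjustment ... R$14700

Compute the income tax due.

Alternative floor tax:
  Adjusted income: R$156000 + R$28000 + R$14700 = R$198700
  Less exemption R$120000 → base R$78700
  R$78700 × 24% = R$18888

Standard income tax:
  R$79000 × 10% = R$7900
  R$39000 × 20% = R$7800
  R$38000 × 28% = R$10640
  → R$26340

R$26340 > R$18888, so the standard income tax governs.

R$26340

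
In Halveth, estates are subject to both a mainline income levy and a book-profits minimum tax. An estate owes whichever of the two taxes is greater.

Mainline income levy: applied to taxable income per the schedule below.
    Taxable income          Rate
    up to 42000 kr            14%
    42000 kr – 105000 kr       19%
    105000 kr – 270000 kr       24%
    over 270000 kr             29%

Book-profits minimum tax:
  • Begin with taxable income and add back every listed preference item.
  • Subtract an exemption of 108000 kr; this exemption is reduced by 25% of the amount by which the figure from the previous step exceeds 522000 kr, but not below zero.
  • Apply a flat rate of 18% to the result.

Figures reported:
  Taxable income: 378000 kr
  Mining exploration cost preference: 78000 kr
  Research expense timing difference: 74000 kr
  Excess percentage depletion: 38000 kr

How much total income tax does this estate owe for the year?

88770 kr

Book-profits minimum tax:
  Adjusted income: 378000 kr + 78000 kr + 74000 kr + 38000 kr = 568000 kr
  Exemption: 108000 kr − 25% × (568000 kr − 522000 kr) = 108000 kr − 11500 kr = 96500 kr
  Base: 568000 kr − 96500 kr = 471500 kr
  471500 kr × 18% = 84870 kr

Mainline income levy:
  42000 kr × 14% = 5880 kr
  63000 kr × 19% = 11970 kr
  165000 kr × 24% = 39600 kr
  108000 kr × 29% = 31320 kr
  → 88770 kr

88770 kr > 84870 kr, so the mainline income levy governs.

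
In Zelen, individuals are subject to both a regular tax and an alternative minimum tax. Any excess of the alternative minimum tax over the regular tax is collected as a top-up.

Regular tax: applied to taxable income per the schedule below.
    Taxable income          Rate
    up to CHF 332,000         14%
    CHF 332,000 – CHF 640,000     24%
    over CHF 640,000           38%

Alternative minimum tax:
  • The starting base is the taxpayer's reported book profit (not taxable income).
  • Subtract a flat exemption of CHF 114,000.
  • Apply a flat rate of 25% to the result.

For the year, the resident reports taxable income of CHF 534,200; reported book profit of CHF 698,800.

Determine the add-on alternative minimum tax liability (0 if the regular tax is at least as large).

CHF 51,192

Alternative minimum tax:
  Base (reported book profit): CHF 698,800
  Less exemption CHF 114,000 → base CHF 584,800
  CHF 584,800 × 25% = CHF 146,200

Regular tax:
  CHF 332,000 × 14% = CHF 46,480
  CHF 202,200 × 24% = CHF 48,528
  → CHF 95,008

Excess of alternative minimum tax over regular tax: CHF 146,200 − CHF 95,008 = CHF 51,192.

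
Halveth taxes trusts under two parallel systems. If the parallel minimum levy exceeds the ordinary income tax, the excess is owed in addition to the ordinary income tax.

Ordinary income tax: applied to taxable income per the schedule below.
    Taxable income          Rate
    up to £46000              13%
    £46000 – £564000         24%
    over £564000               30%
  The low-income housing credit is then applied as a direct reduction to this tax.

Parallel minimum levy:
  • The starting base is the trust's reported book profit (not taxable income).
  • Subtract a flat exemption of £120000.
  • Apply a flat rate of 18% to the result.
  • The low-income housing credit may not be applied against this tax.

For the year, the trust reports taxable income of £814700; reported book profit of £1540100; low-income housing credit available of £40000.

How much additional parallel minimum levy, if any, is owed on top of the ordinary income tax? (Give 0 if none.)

Parallel minimum levy:
  Base (reported book profit): £1540100
  Less exemption £120000 → base £1420100
  £1420100 × 18% = £255618

Ordinary income tax:
  £46000 × 13% = £5980
  £518000 × 24% = £124320
  £250700 × 30% = £75210
  → £205510
  Less low-income housing credit £40000 → £165510

Excess of parallel minimum levy over ordinary income tax: £255618 − £165510 = £90108.

£90108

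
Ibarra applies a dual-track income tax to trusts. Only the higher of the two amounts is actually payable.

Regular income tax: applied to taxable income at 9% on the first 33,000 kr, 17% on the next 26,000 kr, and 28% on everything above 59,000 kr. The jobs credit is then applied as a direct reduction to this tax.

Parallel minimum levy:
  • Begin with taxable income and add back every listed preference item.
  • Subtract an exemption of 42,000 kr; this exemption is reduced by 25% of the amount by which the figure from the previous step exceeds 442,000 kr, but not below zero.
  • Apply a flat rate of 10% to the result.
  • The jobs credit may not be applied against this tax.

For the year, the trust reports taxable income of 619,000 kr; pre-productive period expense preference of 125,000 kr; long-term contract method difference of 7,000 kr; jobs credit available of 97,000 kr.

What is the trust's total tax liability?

75,100 kr

Parallel minimum levy:
  Adjusted income: 619,000 kr + 125,000 kr + 7,000 kr = 751,000 kr
  Exemption: 25% × (751,000 kr − 442,000 kr) = 77,250 kr ≥ 42,000 kr, so the exemption is fully phased out
  Base: 751,000 kr − 0 kr = 751,000 kr
  751,000 kr × 10% = 75,100 kr

Regular income tax:
  33,000 kr × 9% = 2,970 kr
  26,000 kr × 17% = 4,420 kr
  560,000 kr × 28% = 156,800 kr
  → 164,190 kr
  Less jobs credit 97,000 kr → 67,190 kr

75,100 kr > 67,190 kr, so the parallel minimum levy is the binding amount.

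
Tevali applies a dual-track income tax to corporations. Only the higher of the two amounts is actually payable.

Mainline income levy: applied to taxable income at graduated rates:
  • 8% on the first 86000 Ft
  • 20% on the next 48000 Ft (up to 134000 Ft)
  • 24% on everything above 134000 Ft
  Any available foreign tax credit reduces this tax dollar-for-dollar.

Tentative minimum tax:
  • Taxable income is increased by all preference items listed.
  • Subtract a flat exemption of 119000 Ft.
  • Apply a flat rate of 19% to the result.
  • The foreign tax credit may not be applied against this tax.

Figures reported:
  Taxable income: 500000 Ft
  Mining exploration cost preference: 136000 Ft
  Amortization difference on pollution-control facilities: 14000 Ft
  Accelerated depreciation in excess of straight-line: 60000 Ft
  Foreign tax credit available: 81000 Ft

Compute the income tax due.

112290 Ft

Tentative minimum tax:
  Adjusted income: 500000 Ft + 136000 Ft + 14000 Ft + 60000 Ft = 710000 Ft
  Less exemption 119000 Ft → base 591000 Ft
  591000 Ft × 19% = 112290 Ft

Mainline income levy:
  86000 Ft × 8% = 6880 Ft
  48000 Ft × 20% = 9600 Ft
  366000 Ft × 24% = 87840 Ft
  → 104320 Ft
  Less foreign tax credit 81000 Ft → 23320 Ft

112290 Ft > 23320 Ft, so the tentative minimum tax is the binding amount.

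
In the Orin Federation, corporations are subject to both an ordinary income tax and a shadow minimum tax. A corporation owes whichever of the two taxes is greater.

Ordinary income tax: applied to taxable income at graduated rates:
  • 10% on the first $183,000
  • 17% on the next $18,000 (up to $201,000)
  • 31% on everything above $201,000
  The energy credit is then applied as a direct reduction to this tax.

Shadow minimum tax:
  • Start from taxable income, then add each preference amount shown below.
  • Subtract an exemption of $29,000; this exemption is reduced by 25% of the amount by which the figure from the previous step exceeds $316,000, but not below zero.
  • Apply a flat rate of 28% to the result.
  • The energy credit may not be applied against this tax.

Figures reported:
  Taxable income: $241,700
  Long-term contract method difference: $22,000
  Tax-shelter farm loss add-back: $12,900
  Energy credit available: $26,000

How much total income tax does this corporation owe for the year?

$69,328

Shadow minimum tax:
  Adjusted income: $241,700 + $22,000 + $12,900 = $276,600
  Exemption: $276,600 ≤ $316,000, so full $29,000 applies
  Base: $276,600 − $29,000 = $247,600
  $247,600 × 28% = $69,328

Ordinary income tax:
  $183,000 × 10% = $18,300
  $18,000 × 17% = $3,060
  $40,700 × 31% = $12,617
  → $33,977
  Less energy credit $26,000 → $7,977

$69,328 > $7,977, so the shadow minimum tax is the binding amount.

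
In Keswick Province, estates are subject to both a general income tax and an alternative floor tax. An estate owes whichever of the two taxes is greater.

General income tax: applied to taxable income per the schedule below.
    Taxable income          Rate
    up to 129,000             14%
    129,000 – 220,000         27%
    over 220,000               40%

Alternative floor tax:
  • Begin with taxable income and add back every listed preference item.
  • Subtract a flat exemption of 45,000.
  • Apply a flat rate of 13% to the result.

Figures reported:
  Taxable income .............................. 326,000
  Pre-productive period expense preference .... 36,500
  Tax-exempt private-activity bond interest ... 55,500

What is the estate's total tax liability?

Alternative floor tax:
  Adjusted income: 326,000 + 36,500 + 55,500 = 418,000
  Less exemption 45,000 → base 373,000
  373,000 × 13% = 48,490

General income tax:
  129,000 × 14% = 18,060
  91,000 × 27% = 24,570
  106,000 × 40% = 42,400
  → 85,030

85,030 > 48,490, so the general income tax governs.

85,030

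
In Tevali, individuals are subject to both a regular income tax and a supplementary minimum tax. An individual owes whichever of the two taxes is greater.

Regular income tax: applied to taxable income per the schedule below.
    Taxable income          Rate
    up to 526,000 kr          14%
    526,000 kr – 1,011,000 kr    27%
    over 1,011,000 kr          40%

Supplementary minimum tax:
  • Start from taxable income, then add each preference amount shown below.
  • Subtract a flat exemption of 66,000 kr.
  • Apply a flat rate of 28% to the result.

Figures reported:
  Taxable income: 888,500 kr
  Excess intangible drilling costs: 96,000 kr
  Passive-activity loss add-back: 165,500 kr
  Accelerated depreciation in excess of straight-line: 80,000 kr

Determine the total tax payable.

325,920 kr

Regular income tax:
  526,000 kr × 14% = 73,640 kr
  362,500 kr × 27% = 97,875 kr
  → 171,515 kr

Supplementary minimum tax:
  Adjusted income: 888,500 kr + 96,000 kr + 165,500 kr + 80,000 kr = 1,230,000 kr
  Less exemption 66,000 kr → base 1,164,000 kr
  1,164,000 kr × 28% = 325,920 kr

325,920 kr > 171,515 kr, so the supplementary minimum tax is the binding amount.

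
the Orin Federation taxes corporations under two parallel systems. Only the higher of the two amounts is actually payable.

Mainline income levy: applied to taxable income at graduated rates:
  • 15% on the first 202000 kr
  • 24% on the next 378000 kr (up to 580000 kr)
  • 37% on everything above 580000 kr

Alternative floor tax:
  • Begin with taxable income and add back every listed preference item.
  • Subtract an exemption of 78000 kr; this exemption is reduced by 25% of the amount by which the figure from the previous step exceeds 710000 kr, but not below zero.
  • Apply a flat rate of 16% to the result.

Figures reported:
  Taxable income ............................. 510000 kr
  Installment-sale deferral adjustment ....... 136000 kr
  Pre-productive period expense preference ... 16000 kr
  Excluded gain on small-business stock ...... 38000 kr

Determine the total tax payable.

Alternative floor tax:
  Adjusted income: 510000 kr + 136000 kr + 16000 kr + 38000 kr = 700000 kr
  Exemption: 700000 kr ≤ 710000 kr, so full 78000 kr applies
  Base: 700000 kr − 78000 kr = 622000 kr
  622000 kr × 16% = 99520 kr

Mainline income levy:
  202000 kr × 15% = 30300 kr
  308000 kr × 24% = 73920 kr
  → 104220 kr

104220 kr > 99520 kr, so the mainline income levy governs.

104220 kr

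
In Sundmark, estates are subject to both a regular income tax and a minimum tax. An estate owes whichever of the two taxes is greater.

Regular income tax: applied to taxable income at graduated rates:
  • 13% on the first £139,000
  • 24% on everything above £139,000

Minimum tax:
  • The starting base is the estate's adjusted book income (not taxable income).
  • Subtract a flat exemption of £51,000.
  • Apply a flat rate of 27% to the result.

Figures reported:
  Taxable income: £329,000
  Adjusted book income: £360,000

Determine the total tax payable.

Regular income tax:
  £139,000 × 13% = £18,070
  £190,000 × 24% = £45,600
  → £63,670

Minimum tax:
  Base (adjusted book income): £360,000
  Less exemption £51,000 → base £309,000
  £309,000 × 27% = £83,430

£83,430 > £63,670, so the minimum tax is the binding amount.

£83,430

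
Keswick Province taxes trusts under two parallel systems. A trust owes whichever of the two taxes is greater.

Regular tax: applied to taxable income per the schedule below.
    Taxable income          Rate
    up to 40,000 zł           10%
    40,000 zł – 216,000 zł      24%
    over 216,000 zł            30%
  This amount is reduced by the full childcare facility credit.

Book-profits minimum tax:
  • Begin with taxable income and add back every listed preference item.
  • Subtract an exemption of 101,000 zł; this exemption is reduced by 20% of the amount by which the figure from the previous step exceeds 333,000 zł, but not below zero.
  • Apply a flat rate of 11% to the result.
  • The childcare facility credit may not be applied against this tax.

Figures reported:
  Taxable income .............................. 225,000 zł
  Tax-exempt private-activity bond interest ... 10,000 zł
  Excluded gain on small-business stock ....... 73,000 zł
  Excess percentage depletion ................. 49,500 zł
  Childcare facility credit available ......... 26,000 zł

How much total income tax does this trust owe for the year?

28,754 zł

Book-profits minimum tax:
  Adjusted income: 225,000 zł + 10,000 zł + 73,000 zł + 49,500 zł = 357,500 zł
  Exemption: 101,000 zł − 20% × (357,500 zł − 333,000 zł) = 101,000 zł − 4,900 zł = 96,100 zł
  Base: 357,500 zł − 96,100 zł = 261,400 zł
  261,400 zł × 11% = 28,754 zł

Regular tax:
  40,000 zł × 10% = 4,000 zł
  176,000 zł × 24% = 42,240 zł
  9,000 zł × 30% = 2,700 zł
  → 48,940 zł
  Less childcare facility credit 26,000 zł → 22,940 zł

28,754 zł > 22,940 zł, so the book-profits minimum tax is the binding amount.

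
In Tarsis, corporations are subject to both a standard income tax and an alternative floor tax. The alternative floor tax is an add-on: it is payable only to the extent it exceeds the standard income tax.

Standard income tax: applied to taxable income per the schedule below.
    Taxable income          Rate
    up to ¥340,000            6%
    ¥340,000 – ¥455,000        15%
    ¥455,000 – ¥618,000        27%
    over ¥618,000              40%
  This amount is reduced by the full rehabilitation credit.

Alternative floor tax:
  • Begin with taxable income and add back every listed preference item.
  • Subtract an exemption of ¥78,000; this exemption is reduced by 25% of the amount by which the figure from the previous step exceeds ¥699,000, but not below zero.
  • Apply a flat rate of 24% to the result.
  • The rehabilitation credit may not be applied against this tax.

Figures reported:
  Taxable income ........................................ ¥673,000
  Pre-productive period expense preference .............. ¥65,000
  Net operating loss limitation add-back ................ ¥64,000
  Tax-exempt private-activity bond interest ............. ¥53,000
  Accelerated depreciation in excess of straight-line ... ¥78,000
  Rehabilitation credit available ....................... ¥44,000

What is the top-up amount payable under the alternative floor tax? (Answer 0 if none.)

¥159,580

Alternative floor tax:
  Adjusted income: ¥673,000 + ¥65,000 + ¥64,000 + ¥53,000 + ¥78,000 = ¥933,000
  Exemption: ¥78,000 − 25% × (¥933,000 − ¥699,000) = ¥78,000 − ¥58,500 = ¥19,500
  Base: ¥933,000 − ¥19,500 = ¥913,500
  ¥913,500 × 24% = ¥219,240

Standard income tax:
  ¥340,000 × 6% = ¥20,400
  ¥115,000 × 15% = ¥17,250
  ¥163,000 × 27% = ¥44,010
  ¥55,000 × 40% = ¥22,000
  → ¥103,660
  Less rehabilitation credit ¥44,000 → ¥59,660

Excess of alternative floor tax over standard income tax: ¥219,240 − ¥59,660 = ¥159,580.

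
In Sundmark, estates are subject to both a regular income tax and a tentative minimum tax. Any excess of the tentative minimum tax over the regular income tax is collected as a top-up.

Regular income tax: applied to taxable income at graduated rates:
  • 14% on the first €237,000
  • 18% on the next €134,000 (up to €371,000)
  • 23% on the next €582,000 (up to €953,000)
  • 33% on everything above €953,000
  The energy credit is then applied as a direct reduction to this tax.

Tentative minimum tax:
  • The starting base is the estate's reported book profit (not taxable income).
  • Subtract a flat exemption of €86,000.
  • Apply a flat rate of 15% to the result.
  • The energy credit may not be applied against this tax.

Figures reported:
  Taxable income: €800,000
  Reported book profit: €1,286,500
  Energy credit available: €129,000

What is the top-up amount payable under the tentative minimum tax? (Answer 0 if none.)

Tentative minimum tax:
  Base (reported book profit): €1,286,500
  Less exemption €86,000 → base €1,200,500
  €1,200,500 × 15% = €180,075

Regular income tax:
  €237,000 × 14% = €33,180
  €134,000 × 18% = €24,120
  €429,000 × 23% = €98,670
  → €155,970
  Less energy credit €129,000 → €26,970

Excess of tentative minimum tax over regular income tax: €180,075 − €26,970 = €153,105.

€153,105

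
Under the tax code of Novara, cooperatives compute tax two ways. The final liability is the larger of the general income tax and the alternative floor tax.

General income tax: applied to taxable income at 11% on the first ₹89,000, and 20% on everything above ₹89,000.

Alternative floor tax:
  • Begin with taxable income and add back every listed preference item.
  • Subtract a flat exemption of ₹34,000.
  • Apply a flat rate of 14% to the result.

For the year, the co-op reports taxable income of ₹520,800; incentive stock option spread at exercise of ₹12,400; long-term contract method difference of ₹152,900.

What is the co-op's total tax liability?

₹96,150

Alternative floor tax:
  Adjusted income: ₹520,800 + ₹12,400 + ₹152,900 = ₹686,100
  Less exemption ₹34,000 → base ₹652,100
  ₹652,100 × 14% = ₹91,294

General income tax:
  ₹89,000 × 11% = ₹9,790
  ₹431,800 × 20% = ₹86,360
  → ₹96,150

₹96,150 > ₹91,294, so the general income tax governs.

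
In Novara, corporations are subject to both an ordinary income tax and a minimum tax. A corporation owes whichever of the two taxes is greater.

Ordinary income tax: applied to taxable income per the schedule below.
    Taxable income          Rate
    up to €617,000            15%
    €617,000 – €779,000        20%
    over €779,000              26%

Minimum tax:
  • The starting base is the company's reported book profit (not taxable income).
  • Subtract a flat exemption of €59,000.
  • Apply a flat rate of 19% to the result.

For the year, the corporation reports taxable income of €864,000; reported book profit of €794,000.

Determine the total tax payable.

Ordinary income tax:
  €617,000 × 15% = €92,550
  €162,000 × 20% = €32,400
  €85,000 × 26% = €22,100
  → €147,050

Minimum tax:
  Base (reported book profit): €794,000
  Less exemption €59,000 → base €735,000
  €735,000 × 19% = €139,650

€147,050 > €139,650, so the ordinary income tax governs.

€147,050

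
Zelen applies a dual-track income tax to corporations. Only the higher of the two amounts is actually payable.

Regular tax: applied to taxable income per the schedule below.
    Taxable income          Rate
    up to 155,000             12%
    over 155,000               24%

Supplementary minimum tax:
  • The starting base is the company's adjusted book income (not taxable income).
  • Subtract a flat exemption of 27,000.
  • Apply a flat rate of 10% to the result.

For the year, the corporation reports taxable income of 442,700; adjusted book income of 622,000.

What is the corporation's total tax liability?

87,648

Regular tax:
  155,000 × 12% = 18,600
  287,700 × 24% = 69,048
  → 87,648

Supplementary minimum tax:
  Base (adjusted book income): 622,000
  Less exemption 27,000 → base 595,000
  595,000 × 10% = 59,500

87,648 > 59,500, so the regular tax governs.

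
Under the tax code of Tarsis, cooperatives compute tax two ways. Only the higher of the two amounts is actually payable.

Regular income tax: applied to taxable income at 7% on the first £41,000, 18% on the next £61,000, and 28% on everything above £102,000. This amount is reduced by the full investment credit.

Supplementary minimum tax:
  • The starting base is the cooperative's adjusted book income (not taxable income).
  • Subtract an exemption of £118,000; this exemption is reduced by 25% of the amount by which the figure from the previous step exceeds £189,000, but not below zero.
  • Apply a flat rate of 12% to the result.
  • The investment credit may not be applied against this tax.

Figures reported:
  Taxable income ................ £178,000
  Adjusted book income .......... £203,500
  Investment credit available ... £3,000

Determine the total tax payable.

£32,130

Supplementary minimum tax:
  Base (adjusted book income): £203,500
  Exemption: £118,000 − 25% × (£203,500 − £189,000) = £118,000 − £3,625 = £114,375
  Base: £203,500 − £114,375 = £89,125
  £89,125 × 12% = £10,695

Regular income tax:
  £41,000 × 7% = £2,870
  £61,000 × 18% = £10,980
  £76,000 × 28% = £21,280
  → £35,130
  Less investment credit £3,000 → £32,130

£32,130 > £10,695, so the regular income tax governs.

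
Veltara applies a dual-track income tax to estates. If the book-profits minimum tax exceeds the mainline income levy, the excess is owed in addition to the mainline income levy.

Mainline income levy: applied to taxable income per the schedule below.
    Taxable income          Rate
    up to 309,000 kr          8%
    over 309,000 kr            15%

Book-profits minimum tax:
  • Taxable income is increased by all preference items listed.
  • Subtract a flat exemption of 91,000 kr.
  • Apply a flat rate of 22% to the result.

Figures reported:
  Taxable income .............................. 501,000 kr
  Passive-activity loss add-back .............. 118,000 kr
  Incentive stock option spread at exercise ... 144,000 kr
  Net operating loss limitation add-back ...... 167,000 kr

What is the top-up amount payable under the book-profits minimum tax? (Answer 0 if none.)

Mainline income levy:
  309,000 kr × 8% = 24,720 kr
  192,000 kr × 15% = 28,800 kr
  → 53,520 kr

Book-profits minimum tax:
  Adjusted income: 501,000 kr + 118,000 kr + 144,000 kr + 167,000 kr = 930,000 kr
  Less exemption 91,000 kr → base 839,000 kr
  839,000 kr × 22% = 184,580 kr

Excess of book-profits minimum tax over mainline income levy: 184,580 kr − 53,520 kr = 131,060 kr.

131,060 kr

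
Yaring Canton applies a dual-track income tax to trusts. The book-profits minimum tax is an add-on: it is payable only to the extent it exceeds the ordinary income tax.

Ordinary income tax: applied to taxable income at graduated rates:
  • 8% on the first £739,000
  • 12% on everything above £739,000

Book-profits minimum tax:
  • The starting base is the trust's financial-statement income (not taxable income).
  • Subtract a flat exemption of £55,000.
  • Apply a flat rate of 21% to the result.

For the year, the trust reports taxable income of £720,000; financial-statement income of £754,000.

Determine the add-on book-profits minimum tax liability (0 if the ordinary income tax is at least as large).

Ordinary income tax:
  £720,000 × 8% = £57,600

Book-profits minimum tax:
  Base (financial-statement income): £754,000
  Less exemption £55,000 → base £699,000
  £699,000 × 21% = £146,790

Excess of book-profits minimum tax over ordinary income tax: £146,790 − £57,600 = £89,190.

£89,190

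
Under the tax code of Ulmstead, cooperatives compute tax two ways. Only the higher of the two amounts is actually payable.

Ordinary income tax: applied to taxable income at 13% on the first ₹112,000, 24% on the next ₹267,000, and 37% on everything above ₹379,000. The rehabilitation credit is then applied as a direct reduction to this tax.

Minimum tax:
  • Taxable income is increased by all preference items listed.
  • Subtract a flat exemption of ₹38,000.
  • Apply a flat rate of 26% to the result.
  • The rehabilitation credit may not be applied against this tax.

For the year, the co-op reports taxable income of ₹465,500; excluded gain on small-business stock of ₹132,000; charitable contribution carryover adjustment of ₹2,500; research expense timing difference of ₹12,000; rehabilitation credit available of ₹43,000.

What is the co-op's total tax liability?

Minimum tax:
  Adjusted income: ₹465,500 + ₹132,000 + ₹2,500 + ₹12,000 = ₹612,000
  Less exemption ₹38,000 → base ₹574,000
  ₹574,000 × 26% = ₹149,240

Ordinary income tax:
  ₹112,000 × 13% = ₹14,560
  ₹267,000 × 24% = ₹64,080
  ₹86,500 × 37% = ₹32,005
  → ₹110,645
  Less rehabilitation credit ₹43,000 → ₹67,645

₹149,240 > ₹67,645, so the minimum tax is the binding amount.

₹149,240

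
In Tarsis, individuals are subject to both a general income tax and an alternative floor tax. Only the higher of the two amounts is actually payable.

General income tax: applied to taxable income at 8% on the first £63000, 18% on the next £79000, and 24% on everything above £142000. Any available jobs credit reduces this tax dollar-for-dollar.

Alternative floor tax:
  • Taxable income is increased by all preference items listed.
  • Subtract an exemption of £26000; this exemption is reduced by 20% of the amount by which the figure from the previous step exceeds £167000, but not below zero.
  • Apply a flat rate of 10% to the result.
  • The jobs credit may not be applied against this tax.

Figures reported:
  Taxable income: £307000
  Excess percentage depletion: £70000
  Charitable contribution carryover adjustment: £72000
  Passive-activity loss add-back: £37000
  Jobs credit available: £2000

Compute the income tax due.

£56860

Alternative floor tax:
  Adjusted income: £307000 + £70000 + £72000 + £37000 = £486000
  Exemption: 20% × (£486000 − £167000) = £63800 ≥ £26000, so the exemption is fully phased out
  Base: £486000 − £0 = £486000
  £486000 × 10% = £48600

General income tax:
  £63000 × 8% = £5040
  £79000 × 18% = £14220
  £165000 × 24% = £39600
  → £58860
  Less jobs credit £2000 → £56860

£56860 > £48600, so the general income tax governs.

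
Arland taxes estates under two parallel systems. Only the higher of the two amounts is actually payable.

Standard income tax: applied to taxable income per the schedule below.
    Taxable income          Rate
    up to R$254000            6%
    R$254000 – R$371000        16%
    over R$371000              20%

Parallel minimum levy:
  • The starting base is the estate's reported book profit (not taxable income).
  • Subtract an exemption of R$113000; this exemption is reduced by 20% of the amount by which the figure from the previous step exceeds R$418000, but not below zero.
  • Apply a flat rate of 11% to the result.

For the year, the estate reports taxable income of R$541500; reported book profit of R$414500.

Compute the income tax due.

Parallel minimum levy:
  Base (reported book profit): R$414500
  Exemption: R$414500 ≤ R$418000, so full R$113000 applies
  Base: R$414500 − R$113000 = R$301500
  R$301500 × 11% = R$33165

Standard income tax:
  R$254000 × 6% = R$15240
  R$117000 × 16% = R$18720
  R$170500 × 20% = R$34100
  → R$68060

R$68060 > R$33165, so the standard income tax governs.

R$68060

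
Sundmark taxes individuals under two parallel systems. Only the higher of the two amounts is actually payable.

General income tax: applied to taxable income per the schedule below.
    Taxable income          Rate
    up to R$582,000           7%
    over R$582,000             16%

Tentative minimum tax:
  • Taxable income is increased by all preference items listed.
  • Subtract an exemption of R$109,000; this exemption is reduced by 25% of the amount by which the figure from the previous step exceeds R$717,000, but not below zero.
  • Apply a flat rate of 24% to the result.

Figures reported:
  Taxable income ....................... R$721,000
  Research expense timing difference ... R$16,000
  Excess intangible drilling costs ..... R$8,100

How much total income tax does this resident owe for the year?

General income tax:
  R$582,000 × 7% = R$40,740
  R$139,000 × 16% = R$22,240
  → R$62,980

Tentative minimum tax:
  Adjusted income: R$721,000 + R$16,000 + R$8,100 = R$745,100
  Exemption: R$109,000 − 25% × (R$745,100 − R$717,000) = R$109,000 − R$7,025 = R$101,975
  Base: R$745,100 − R$101,975 = R$643,125
  R$643,125 × 24% = R$154,350

R$154,350 > R$62,980, so the tentative minimum tax is the binding amount.

R$154,350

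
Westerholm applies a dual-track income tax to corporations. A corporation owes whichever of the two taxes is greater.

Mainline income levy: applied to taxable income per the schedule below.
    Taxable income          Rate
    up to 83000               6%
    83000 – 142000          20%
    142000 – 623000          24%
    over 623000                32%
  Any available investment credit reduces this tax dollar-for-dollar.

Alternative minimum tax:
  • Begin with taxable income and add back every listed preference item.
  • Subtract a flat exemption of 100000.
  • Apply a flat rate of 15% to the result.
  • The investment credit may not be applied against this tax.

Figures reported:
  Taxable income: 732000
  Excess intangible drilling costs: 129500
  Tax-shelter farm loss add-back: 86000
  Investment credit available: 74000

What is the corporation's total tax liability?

127125

Alternative minimum tax:
  Adjusted income: 732000 + 129500 + 86000 = 947500
  Less exemption 100000 → base 847500
  847500 × 15% = 127125

Mainline income levy:
  83000 × 6% = 4980
  59000 × 20% = 11800
  481000 × 24% = 115440
  109000 × 32% = 34880
  → 167100
  Less investment credit 74000 → 93100

127125 > 93100, so the alternative minimum tax is the binding amount.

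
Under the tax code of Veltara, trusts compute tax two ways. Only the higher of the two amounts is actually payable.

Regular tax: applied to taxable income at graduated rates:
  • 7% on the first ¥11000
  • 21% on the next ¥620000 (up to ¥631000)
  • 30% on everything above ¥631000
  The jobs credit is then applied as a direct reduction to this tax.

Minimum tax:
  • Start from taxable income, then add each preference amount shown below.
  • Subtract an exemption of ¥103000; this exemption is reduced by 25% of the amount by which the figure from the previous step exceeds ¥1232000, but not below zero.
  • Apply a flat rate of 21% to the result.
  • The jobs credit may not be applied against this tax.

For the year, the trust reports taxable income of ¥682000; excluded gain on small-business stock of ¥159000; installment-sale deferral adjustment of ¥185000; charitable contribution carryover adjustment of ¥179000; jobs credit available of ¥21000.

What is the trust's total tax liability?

¥231420

Minimum tax:
  Adjusted income: ¥682000 + ¥159000 + ¥185000 + ¥179000 = ¥1205000
  Exemption: ¥1205000 ≤ ¥1232000, so full ¥103000 applies
  Base: ¥1205000 − ¥103000 = ¥1102000
  ¥1102000 × 21% = ¥231420

Regular tax:
  ¥11000 × 7% = ¥770
  ¥620000 × 21% = ¥130200
  ¥51000 × 30% = ¥15300
  → ¥146270
  Less jobs credit ¥21000 → ¥125270

¥231420 > ¥125270, so the minimum tax is the binding amount.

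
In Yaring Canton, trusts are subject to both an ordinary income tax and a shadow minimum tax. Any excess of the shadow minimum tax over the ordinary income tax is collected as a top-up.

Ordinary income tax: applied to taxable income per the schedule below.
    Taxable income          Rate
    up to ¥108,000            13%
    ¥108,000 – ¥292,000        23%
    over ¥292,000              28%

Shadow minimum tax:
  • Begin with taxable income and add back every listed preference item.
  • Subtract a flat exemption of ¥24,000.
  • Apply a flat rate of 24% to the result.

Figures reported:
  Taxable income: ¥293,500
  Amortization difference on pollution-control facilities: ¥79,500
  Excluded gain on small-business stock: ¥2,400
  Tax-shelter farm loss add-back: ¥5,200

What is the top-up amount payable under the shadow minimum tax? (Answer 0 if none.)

¥28,804

Ordinary income tax:
  ¥108,000 × 13% = ¥14,040
  ¥184,000 × 23% = ¥42,320
  ¥1,500 × 28% = ¥420
  → ¥56,780

Shadow minimum tax:
  Adjusted income: ¥293,500 + ¥79,500 + ¥2,400 + ¥5,200 = ¥380,600
  Less exemption ¥24,000 → base ¥356,600
  ¥356,600 × 24% = ¥85,584

Excess of shadow minimum tax over ordinary income tax: ¥85,584 − ¥56,780 = ¥28,804.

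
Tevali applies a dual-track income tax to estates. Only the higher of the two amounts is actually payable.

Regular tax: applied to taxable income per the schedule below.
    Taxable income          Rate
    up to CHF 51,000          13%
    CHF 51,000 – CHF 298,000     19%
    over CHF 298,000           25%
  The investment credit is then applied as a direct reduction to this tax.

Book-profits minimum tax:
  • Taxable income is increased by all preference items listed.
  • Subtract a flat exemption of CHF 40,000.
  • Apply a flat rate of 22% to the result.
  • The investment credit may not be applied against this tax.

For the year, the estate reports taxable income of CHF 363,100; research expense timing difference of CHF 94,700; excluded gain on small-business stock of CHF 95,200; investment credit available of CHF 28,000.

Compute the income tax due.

CHF 112,860

Book-profits minimum tax:
  Adjusted income: CHF 363,100 + CHF 94,700 + CHF 95,200 = CHF 553,000
  Less exemption CHF 40,000 → base CHF 513,000
  CHF 513,000 × 22% = CHF 112,860

Regular tax:
  CHF 51,000 × 13% = CHF 6,630
  CHF 247,000 × 19% = CHF 46,930
  CHF 65,100 × 25% = CHF 16,275
  → CHF 69,835
  Less investment credit CHF 28,000 → CHF 41,835

CHF 112,860 > CHF 41,835, so the book-profits minimum tax is the binding amount.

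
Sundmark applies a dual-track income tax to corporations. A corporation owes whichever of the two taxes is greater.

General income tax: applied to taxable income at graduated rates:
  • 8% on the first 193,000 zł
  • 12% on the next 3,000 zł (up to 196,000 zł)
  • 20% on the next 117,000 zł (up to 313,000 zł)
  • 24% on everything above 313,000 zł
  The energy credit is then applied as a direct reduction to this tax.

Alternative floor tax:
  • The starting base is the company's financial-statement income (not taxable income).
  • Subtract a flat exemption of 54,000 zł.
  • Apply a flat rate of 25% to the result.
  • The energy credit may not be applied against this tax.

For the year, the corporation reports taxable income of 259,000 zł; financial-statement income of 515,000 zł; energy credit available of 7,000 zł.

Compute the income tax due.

115,250 zł

General income tax:
  193,000 zł × 8% = 15,440 zł
  3,000 zł × 12% = 360 zł
  63,000 zł × 20% = 12,600 zł
  → 28,400 zł
  Less energy credit 7,000 zł → 21,400 zł

Alternative floor tax:
  Base (financial-statement income): 515,000 zł
  Less exemption 54,000 zł → base 461,000 zł
  461,000 zł × 25% = 115,250 zł

115,250 zł > 21,400 zł, so the alternative floor tax is the binding amount.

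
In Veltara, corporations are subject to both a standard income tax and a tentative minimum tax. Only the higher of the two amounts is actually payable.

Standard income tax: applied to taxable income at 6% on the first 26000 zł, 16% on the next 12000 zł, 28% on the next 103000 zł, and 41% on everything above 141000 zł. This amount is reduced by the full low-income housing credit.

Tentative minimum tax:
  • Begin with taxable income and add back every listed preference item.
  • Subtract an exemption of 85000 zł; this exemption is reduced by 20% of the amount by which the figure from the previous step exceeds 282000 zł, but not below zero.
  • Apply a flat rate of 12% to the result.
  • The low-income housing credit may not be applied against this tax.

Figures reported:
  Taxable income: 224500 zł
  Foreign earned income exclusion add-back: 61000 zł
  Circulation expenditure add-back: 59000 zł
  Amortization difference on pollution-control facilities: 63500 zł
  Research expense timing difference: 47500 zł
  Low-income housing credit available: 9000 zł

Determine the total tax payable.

57555 zł

Standard income tax:
  26000 zł × 6% = 1560 zł
  12000 zł × 16% = 1920 zł
  103000 zł × 28% = 28840 zł
  83500 zł × 41% = 34235 zł
  → 66555 zł
  Less low-income housing credit 9000 zł → 57555 zł

Tentative minimum tax:
  Adjusted income: 224500 zł + 61000 zł + 59000 zł + 63500 zł + 47500 zł = 455500 zł
  Exemption: 85000 zł − 20% × (455500 zł − 282000 zł) = 85000 zł − 34700 zł = 50300 zł
  Base: 455500 zł − 50300 zł = 405200 zł
  405200 zł × 12% = 48624 zł

57555 zł > 48624 zł, so the standard income tax governs.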